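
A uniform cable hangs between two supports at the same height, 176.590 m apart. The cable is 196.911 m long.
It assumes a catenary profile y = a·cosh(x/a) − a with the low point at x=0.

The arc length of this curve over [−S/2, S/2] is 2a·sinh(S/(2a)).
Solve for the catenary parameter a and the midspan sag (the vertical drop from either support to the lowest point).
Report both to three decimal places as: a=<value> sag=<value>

seed: a₀ = √(S³/(24(L−S))) = √(176.590³/(24·20.321)) = 106.260291
iter 1: u=0.830931  f(a)=+7.132e-01  f'(a)=-4.095e-01  a ← 106.260291 − (+7.132e-01/-4.095e-01) = 108.001675
iter 2: u=0.817534  f(a)=+1.791e-02  f'(a)=-3.892e-01  a ← 108.001675 − (+1.791e-02/-3.892e-01) = 108.047690
iter 3: u=0.817185  f(a)=+1.194e-05  f'(a)=-3.887e-01  a ← 108.047690 − (+1.194e-05/-3.887e-01) = 108.047720
iter 4: u=0.817185  f(a)=+5.315e-12  f'(a)=-3.887e-01  a ← 108.047720 − (+5.315e-12/-3.887e-01) = 108.047720
converged: |Δa| < 1e-12 after 4 iterations
sag = a·(cosh(S/(2a)) − 1) = 108.047720·(cosh(0.817185) − 1) = 38.129553
T_max/T_min = cosh(S/(2a)) = 1.352895

a=108.048 sag=38.130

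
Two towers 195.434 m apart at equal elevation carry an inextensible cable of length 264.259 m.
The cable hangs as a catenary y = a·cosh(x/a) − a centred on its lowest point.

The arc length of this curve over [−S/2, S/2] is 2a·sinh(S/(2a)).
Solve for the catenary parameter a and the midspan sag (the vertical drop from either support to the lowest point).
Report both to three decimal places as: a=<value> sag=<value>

a=70.521 sag=79.250

seed: a₀ = √(S³/(24(L−S))) = √(195.434³/(24·68.825)) = 67.223551
iter 1: u=1.453613  f(a)=+7.648e+00  f'(a)=-2.514e+00  a ← 67.223551 − (+7.648e+00/-2.514e+00) = 70.265422
iter 2: u=1.390684  f(a)=+5.498e-01  f'(a)=-2.165e+00  a ← 70.265422 − (+5.498e-01/-2.165e+00) = 70.519389
iter 3: u=1.385676  f(a)=+3.327e-03  f'(a)=-2.139e+00  a ← 70.519389 − (+3.327e-03/-2.139e+00) = 70.520944
iter 4: u=1.385645  f(a)=+1.235e-07  f'(a)=-2.138e+00  a ← 70.520944 − (+1.235e-07/-2.138e+00) = 70.520944
iter 5: u=1.385645  f(a)=-5.684e-14  f'(a)=-2.138e+00  a ← 70.520944 − (-5.684e-14/-2.138e+00) = 70.520944
converged: |Δa| < 1e-12 after 5 iterations
sag = a·(cosh(S/(2a)) − 1) = 70.520944·(cosh(1.385645) − 1) = 79.250242
T_max/T_min = cosh(S/(2a)) = 2.123783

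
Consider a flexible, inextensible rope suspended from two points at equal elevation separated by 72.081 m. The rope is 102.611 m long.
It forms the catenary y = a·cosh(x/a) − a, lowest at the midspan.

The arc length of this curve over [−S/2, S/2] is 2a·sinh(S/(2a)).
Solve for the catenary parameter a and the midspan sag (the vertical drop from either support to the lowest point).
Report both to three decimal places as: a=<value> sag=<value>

seed: a₀ = √(S³/(24(L−S))) = √(72.081³/(24·30.530)) = 22.608002
iter 1: u=1.594148  f(a)=+4.123e+00  f'(a)=-3.452e+00  a ← 22.608002 − (+4.123e+00/-3.452e+00) = 23.802072
iter 2: u=1.514175  f(a)=+3.491e-01  f'(a)=-2.890e+00  a ← 23.802072 − (+3.491e-01/-2.890e+00) = 23.922863
iter 3: u=1.506530  f(a)=+3.016e-03  f'(a)=-2.841e+00  a ← 23.922863 − (+3.016e-03/-2.841e+00) = 23.923925
iter 4: u=1.506463  f(a)=+2.293e-07  f'(a)=-2.840e+00  a ← 23.923925 − (+2.293e-07/-2.840e+00) = 23.923925
iter 5: u=1.506463  f(a)=-1.421e-14  f'(a)=-2.840e+00  a ← 23.923925 − (-1.421e-14/-2.840e+00) = 23.923925
converged: |Δa| < 1e-12 after 5 iterations
sag = a·(cosh(S/(2a)) − 1) = 23.923925·(cosh(1.506463) − 1) = 32.685337
T_max/T_min = cosh(S/(2a)) = 2.366220

a=23.924 sag=32.685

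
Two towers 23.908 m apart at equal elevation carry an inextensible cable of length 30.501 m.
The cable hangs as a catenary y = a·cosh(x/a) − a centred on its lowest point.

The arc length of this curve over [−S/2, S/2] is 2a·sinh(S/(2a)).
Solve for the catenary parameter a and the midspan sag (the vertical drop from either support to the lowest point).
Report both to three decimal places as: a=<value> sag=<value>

seed: a₀ = √(S³/(24(L−S))) = √(23.908³/(24·6.593)) = 9.293252
iter 1: u=1.286310  f(a)=+5.674e-01  f'(a)=-1.668e+00  a ← 9.293252 − (+5.674e-01/-1.668e+00) = 9.633445
iter 2: u=1.240885  f(a)=+3.265e-02  f'(a)=-1.481e+00  a ← 9.633445 − (+3.265e-02/-1.481e+00) = 9.655487
iter 3: u=1.238053  f(a)=+1.227e-04  f'(a)=-1.470e+00  a ← 9.655487 − (+1.227e-04/-1.470e+00) = 9.655571
iter 4: u=1.238042  f(a)=+1.746e-09  f'(a)=-1.470e+00  a ← 9.655571 − (+1.746e-09/-1.470e+00) = 9.655571
iter 5: u=1.238042  f(a)=+3.553e-15  f'(a)=-1.470e+00  a ← 9.655571 − (+3.553e-15/-1.470e+00) = 9.655571
converged: |Δa| < 1e-12 after 5 iterations
sag = a·(cosh(S/(2a)) − 1) = 9.655571·(cosh(1.238042) − 1) = 8.394576
T_max/T_min = cosh(S/(2a)) = 1.869402

a=9.656 sag=8.395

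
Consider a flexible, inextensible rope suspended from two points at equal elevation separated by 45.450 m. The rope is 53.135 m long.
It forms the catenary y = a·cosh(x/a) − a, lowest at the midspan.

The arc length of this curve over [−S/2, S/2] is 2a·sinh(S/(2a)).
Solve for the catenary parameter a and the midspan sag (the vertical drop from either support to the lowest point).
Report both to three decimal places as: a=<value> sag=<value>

seed: a₀ = √(S³/(24(L−S))) = √(45.450³/(24·7.685)) = 22.561776
iter 1: u=1.007235  f(a)=+3.994e-01  f'(a)=-7.529e-01  a ← 22.561776 − (+3.994e-01/-7.529e-01) = 23.092227
iter 2: u=0.984097  f(a)=+1.452e-02  f'(a)=-6.991e-01  a ← 23.092227 − (+1.452e-02/-6.991e-01) = 23.112996
iter 3: u=0.983213  f(a)=+2.079e-05  f'(a)=-6.971e-01  a ← 23.112996 − (+2.079e-05/-6.971e-01) = 23.113026
iter 4: u=0.983212  f(a)=+4.277e-11  f'(a)=-6.971e-01  a ← 23.113026 − (+4.277e-11/-6.971e-01) = 23.113026
iter 5: u=0.983212  f(a)=+0.000e+00  f'(a)=-6.971e-01  a ← 23.113026 − (+0.000e+00/-6.971e-01) = 23.113026
converged: |Δa| < 1e-12 after 5 iterations
sag = a·(cosh(S/(2a)) − 1) = 23.113026·(cosh(0.983212) − 1) = 12.101233
T_max/T_min = cosh(S/(2a)) = 1.523568

a=23.113 sag=12.101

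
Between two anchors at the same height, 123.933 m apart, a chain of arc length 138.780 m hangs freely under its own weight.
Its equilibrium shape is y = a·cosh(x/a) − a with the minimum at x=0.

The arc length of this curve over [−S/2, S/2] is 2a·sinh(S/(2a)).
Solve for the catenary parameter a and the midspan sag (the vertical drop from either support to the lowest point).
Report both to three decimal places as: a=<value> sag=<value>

a=74.368 sag=27.345

seed: a₀ = √(S³/(24(L−S))) = √(123.933³/(24·14.847)) = 73.089580
iter 1: u=0.847816  f(a)=+5.428e-01  f'(a)=-4.362e-01  a ← 73.089580 − (+5.428e-01/-4.362e-01) = 74.333919
iter 2: u=0.833623  f(a)=+1.417e-02  f'(a)=-4.137e-01  a ← 74.333919 − (+1.417e-02/-4.137e-01) = 74.368176
iter 3: u=0.833239  f(a)=+1.024e-05  f'(a)=-4.131e-01  a ← 74.368176 − (+1.024e-05/-4.131e-01) = 74.368201
iter 4: u=0.833239  f(a)=+5.315e-12  f'(a)=-4.131e-01  a ← 74.368201 − (+5.315e-12/-4.131e-01) = 74.368201
converged: |Δa| < 1e-12 after 4 iterations
sag = a·(cosh(S/(2a)) − 1) = 74.368201·(cosh(0.833239) − 1) = 27.345129
T_max/T_min = cosh(S/(2a)) = 1.367699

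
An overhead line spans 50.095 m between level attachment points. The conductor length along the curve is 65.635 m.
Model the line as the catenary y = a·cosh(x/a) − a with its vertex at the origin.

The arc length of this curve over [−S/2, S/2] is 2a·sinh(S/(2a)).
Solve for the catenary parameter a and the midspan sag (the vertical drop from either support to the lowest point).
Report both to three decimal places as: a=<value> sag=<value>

a=19.159 sag=18.842

seed: a₀ = √(S³/(24(L−S))) = √(50.095³/(24·15.540)) = 18.359483
iter 1: u=1.364281  f(a)=+1.512e+00  f'(a)=-2.030e+00  a ← 18.359483 − (+1.512e+00/-2.030e+00) = 19.104436
iter 2: u=1.311083  f(a)=+9.690e-02  f'(a)=-1.777e+00  a ← 19.104436 − (+9.690e-02/-1.777e+00) = 19.158961
iter 3: u=1.307352  f(a)=+4.582e-04  f'(a)=-1.760e+00  a ← 19.158961 − (+4.582e-04/-1.760e+00) = 19.159222
iter 4: u=1.307334  f(a)=+1.035e-08  f'(a)=-1.760e+00  a ← 19.159222 − (+1.035e-08/-1.760e+00) = 19.159222
iter 5: u=1.307334  f(a)=+1.421e-14  f'(a)=-1.760e+00  a ← 19.159222 − (+1.421e-14/-1.760e+00) = 19.159222
converged: |Δa| < 1e-12 after 5 iterations
sag = a·(cosh(S/(2a)) − 1) = 19.159222·(cosh(1.307334) − 1) = 18.841622
T_max/T_min = cosh(S/(2a)) = 1.983423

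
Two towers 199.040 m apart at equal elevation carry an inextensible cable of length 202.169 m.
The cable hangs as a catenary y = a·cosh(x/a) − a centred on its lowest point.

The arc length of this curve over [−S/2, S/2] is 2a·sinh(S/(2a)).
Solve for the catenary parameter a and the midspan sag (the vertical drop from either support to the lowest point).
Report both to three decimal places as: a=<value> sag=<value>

seed: a₀ = √(S³/(24(L−S))) = √(199.040³/(24·3.129)) = 324.042625
iter 1: u=0.307120  f(a)=+1.479e-02  f'(a)=-1.950e-02  a ← 324.042625 − (+1.479e-02/-1.950e-02) = 324.801278
iter 2: u=0.306403  f(a)=+5.210e-05  f'(a)=-1.936e-02  a ← 324.801278 − (+5.210e-05/-1.936e-02) = 324.803970
iter 3: u=0.306400  f(a)=+6.517e-10  f'(a)=-1.936e-02  a ← 324.803970 − (+6.517e-10/-1.936e-02) = 324.803970
iter 4: u=0.306400  f(a)=+2.842e-14  f'(a)=-1.936e-02  a ← 324.803970 − (+2.842e-14/-1.936e-02) = 324.803970
converged: |Δa| < 1e-12 after 4 iterations
sag = a·(cosh(S/(2a)) − 1) = 324.803970·(cosh(0.306400) − 1) = 15.366127
T_max/T_min = cosh(S/(2a)) = 1.047309

a=324.804 sag=15.366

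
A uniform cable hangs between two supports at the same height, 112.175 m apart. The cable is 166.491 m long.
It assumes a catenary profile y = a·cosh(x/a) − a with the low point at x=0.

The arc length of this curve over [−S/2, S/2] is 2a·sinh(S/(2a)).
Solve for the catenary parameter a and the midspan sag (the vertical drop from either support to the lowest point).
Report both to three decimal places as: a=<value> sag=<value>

seed: a₀ = √(S³/(24(L−S))) = √(112.175³/(24·54.316)) = 32.905963
iter 1: u=1.704478  f(a)=+8.458e+00  f'(a)=-4.365e+00  a ← 32.905963 − (+8.458e+00/-4.365e+00) = 34.843558
iter 2: u=1.609695  f(a)=+8.047e-01  f'(a)=-3.571e+00  a ← 34.843558 − (+8.047e-01/-3.571e+00) = 35.068886
iter 3: u=1.599352  f(a)=+8.972e-03  f'(a)=-3.492e+00  a ← 35.068886 − (+8.972e-03/-3.492e+00) = 35.071455
iter 4: u=1.599235  f(a)=+1.143e-06  f'(a)=-3.491e+00  a ← 35.071455 − (+1.143e-06/-3.491e+00) = 35.071455
iter 5: u=1.599235  f(a)=+2.842e-14  f'(a)=-3.491e+00  a ← 35.071455 − (+2.842e-14/-3.491e+00) = 35.071455
converged: |Δa| < 1e-12 after 5 iterations
sag = a·(cosh(S/(2a)) − 1) = 35.071455·(cosh(1.599235) − 1) = 55.260268
T_max/T_min = cosh(S/(2a)) = 2.575648

a=35.071 sag=55.260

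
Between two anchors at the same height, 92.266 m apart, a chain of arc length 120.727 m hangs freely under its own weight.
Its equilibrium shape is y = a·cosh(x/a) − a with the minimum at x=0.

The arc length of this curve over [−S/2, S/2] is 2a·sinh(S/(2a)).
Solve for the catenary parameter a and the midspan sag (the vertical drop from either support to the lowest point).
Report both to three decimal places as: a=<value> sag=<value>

a=35.380 sag=34.588

seed: a₀ = √(S³/(24(L−S))) = √(92.266³/(24·28.461)) = 33.910316
iter 1: u=1.360441  f(a)=+2.753e+00  f'(a)=-2.011e+00  a ← 33.910316 − (+2.753e+00/-2.011e+00) = 35.279543
iter 2: u=1.307642  f(a)=+1.755e-01  f'(a)=-1.762e+00  a ← 35.279543 − (+1.755e-01/-1.762e+00) = 35.379177
iter 3: u=1.303959  f(a)=+8.209e-04  f'(a)=-1.745e+00  a ← 35.379177 − (+8.209e-04/-1.745e+00) = 35.379647
iter 4: u=1.303942  f(a)=+1.814e-08  f'(a)=-1.745e+00  a ← 35.379647 − (+1.814e-08/-1.745e+00) = 35.379647
iter 5: u=1.303942  f(a)=-1.421e-14  f'(a)=-1.745e+00  a ← 35.379647 − (-1.421e-14/-1.745e+00) = 35.379647
converged: |Δa| < 1e-12 after 5 iterations
sag = a·(cosh(S/(2a)) − 1) = 35.379647·(cosh(1.303942) − 1) = 34.587999
T_max/T_min = cosh(S/(2a)) = 1.977624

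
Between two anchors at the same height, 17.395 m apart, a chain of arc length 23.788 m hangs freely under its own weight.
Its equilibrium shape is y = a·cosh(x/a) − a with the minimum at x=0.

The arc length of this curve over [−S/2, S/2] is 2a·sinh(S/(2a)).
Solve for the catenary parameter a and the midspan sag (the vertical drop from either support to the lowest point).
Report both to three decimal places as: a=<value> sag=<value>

a=6.156 sag=7.237

seed: a₀ = √(S³/(24(L−S))) = √(17.395³/(24·6.393)) = 5.857047
iter 1: u=1.484963  f(a)=+7.430e-01  f'(a)=-2.704e+00  a ← 5.857047 − (+7.430e-01/-2.704e+00) = 6.131847
iter 2: u=1.418414  f(a)=+5.549e-02  f'(a)=-2.314e+00  a ← 6.131847 − (+5.549e-02/-2.314e+00) = 6.155830
iter 3: u=1.412888  f(a)=+3.647e-04  f'(a)=-2.283e+00  a ← 6.155830 − (+3.647e-04/-2.283e+00) = 6.155990
iter 4: u=1.412852  f(a)=+1.599e-08  f'(a)=-2.283e+00  a ← 6.155990 − (+1.599e-08/-2.283e+00) = 6.155990
iter 5: u=1.412852  f(a)=+0.000e+00  f'(a)=-2.283e+00  a ← 6.155990 − (+0.000e+00/-2.283e+00) = 6.155990
converged: |Δa| < 1e-12 after 5 iterations
sag = a·(cosh(S/(2a)) − 1) = 6.155990·(cosh(1.412852) − 1) = 7.236674
T_max/T_min = cosh(S/(2a)) = 2.175550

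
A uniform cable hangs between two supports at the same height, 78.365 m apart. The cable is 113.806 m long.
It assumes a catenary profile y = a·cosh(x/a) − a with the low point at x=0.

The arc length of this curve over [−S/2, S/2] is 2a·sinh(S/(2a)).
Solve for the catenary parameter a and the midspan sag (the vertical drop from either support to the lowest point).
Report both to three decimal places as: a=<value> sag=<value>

a=25.257 sag=37.000

seed: a₀ = √(S³/(24(L−S))) = √(78.365³/(24·35.441)) = 23.786175
iter 1: u=1.647280  f(a)=+5.131e+00  f'(a)=-3.871e+00  a ← 23.786175 − (+5.131e+00/-3.871e+00) = 25.111714
iter 2: u=1.560328  f(a)=+4.602e-01  f'(a)=-3.205e+00  a ← 25.111714 − (+4.602e-01/-3.205e+00) = 25.255281
iter 3: u=1.551458  f(a)=+4.506e-03  f'(a)=-3.143e+00  a ← 25.255281 − (+4.506e-03/-3.143e+00) = 25.256715
iter 4: u=1.551370  f(a)=+4.414e-07  f'(a)=-3.142e+00  a ← 25.256715 − (+4.414e-07/-3.142e+00) = 25.256715
iter 5: u=1.551370  f(a)=-1.421e-14  f'(a)=-3.142e+00  a ← 25.256715 − (-1.421e-14/-3.142e+00) = 25.256715
converged: |Δa| < 1e-12 after 5 iterations
sag = a·(cosh(S/(2a)) − 1) = 25.256715·(cosh(1.551370) − 1) = 36.999635
T_max/T_min = cosh(S/(2a)) = 2.464942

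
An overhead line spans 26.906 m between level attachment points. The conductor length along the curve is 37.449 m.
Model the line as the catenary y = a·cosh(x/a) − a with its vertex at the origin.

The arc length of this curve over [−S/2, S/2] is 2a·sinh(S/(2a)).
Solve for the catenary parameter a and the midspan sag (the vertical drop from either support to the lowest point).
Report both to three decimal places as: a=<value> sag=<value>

a=9.249 sag=11.635

seed: a₀ = √(S³/(24(L−S))) = √(26.906³/(24·10.543)) = 8.773765
iter 1: u=1.533321  f(a)=+1.311e+00  f'(a)=-3.018e+00  a ← 8.773765 − (+1.311e+00/-3.018e+00) = 9.208193
iter 2: u=1.460982  f(a)=+1.037e-01  f'(a)=-2.558e+00  a ← 9.208193 − (+1.037e-01/-2.558e+00) = 9.248721
iter 3: u=1.454580  f(a)=+7.711e-04  f'(a)=-2.520e+00  a ← 9.248721 − (+7.711e-04/-2.520e+00) = 9.249027
iter 4: u=1.454531  f(a)=+4.337e-08  f'(a)=-2.520e+00  a ← 9.249027 − (+4.337e-08/-2.520e+00) = 9.249027
iter 5: u=1.454531  f(a)=+1.421e-14  f'(a)=-2.520e+00  a ← 9.249027 − (+1.421e-14/-2.520e+00) = 9.249027
converged: |Δa| < 1e-12 after 5 iterations
sag = a·(cosh(S/(2a)) − 1) = 9.249027·(cosh(1.454531) − 1) = 11.635211
T_max/T_min = cosh(S/(2a)) = 2.257993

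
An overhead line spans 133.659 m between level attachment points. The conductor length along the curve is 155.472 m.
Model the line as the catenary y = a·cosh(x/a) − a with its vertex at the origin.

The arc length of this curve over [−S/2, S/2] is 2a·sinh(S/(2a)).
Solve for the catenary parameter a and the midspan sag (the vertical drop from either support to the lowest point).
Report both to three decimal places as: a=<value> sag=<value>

seed: a₀ = √(S³/(24(L−S))) = √(133.659³/(24·21.813)) = 67.535791
iter 1: u=0.989542  f(a)=+1.093e+00  f'(a)=-7.115e-01  a ← 67.535791 − (+1.093e+00/-7.115e-01) = 69.072316
iter 2: u=0.967529  f(a)=+3.842e-02  f'(a)=-6.623e-01  a ← 69.072316 − (+3.842e-02/-6.623e-01) = 69.130330
iter 3: u=0.966718  f(a)=+5.129e-05  f'(a)=-6.605e-01  a ← 69.130330 − (+5.129e-05/-6.605e-01) = 69.130408
iter 4: u=0.966716  f(a)=+9.163e-11  f'(a)=-6.605e-01  a ← 69.130408 − (+9.163e-11/-6.605e-01) = 69.130408
iter 5: u=0.966716  f(a)=+0.000e+00  f'(a)=-6.605e-01  a ← 69.130408 − (+0.000e+00/-6.605e-01) = 69.130408
converged: |Δa| < 1e-12 after 5 iterations
sag = a·(cosh(S/(2a)) − 1) = 69.130408·(cosh(0.966716) − 1) = 34.897949
T_max/T_min = cosh(S/(2a)) = 1.504813

a=69.130 sag=34.898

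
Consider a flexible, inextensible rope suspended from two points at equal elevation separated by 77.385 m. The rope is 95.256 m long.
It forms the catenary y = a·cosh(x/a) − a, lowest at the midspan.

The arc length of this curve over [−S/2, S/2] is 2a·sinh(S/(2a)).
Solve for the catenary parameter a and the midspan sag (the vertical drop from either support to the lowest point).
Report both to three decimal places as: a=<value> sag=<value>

seed: a₀ = √(S³/(24(L−S))) = √(77.385³/(24·17.871)) = 32.870411
iter 1: u=1.177122  f(a)=+1.280e+00  f'(a)=-1.246e+00  a ← 32.870411 − (+1.280e+00/-1.246e+00) = 33.897772
iter 2: u=1.141447  f(a)=+6.245e-02  f'(a)=-1.127e+00  a ← 33.897772 − (+6.245e-02/-1.127e+00) = 33.953194
iter 3: u=1.139584  f(a)=+1.656e-04  f'(a)=-1.121e+00  a ← 33.953194 − (+1.656e-04/-1.121e+00) = 33.953341
iter 4: u=1.139579  f(a)=+1.171e-09  f'(a)=-1.121e+00  a ← 33.953341 − (+1.171e-09/-1.121e+00) = 33.953341
iter 5: u=1.139579  f(a)=-2.842e-14  f'(a)=-1.121e+00  a ← 33.953341 − (-2.842e-14/-1.121e+00) = 33.953341
converged: |Δa| < 1e-12 after 5 iterations
sag = a·(cosh(S/(2a)) − 1) = 33.953341·(cosh(1.139579) − 1) = 24.538160
T_max/T_min = cosh(S/(2a)) = 1.722702

a=33.953 sag=24.538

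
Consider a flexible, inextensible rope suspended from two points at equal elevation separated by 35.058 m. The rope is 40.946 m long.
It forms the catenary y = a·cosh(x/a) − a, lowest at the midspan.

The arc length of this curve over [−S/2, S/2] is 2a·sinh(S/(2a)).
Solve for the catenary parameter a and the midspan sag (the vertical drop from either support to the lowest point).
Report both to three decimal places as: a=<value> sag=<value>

seed: a₀ = √(S³/(24(L−S))) = √(35.058³/(24·5.888)) = 17.461887
iter 1: u=1.003843  f(a)=+3.039e-01  f'(a)=-7.448e-01  a ← 17.461887 − (+3.039e-01/-7.448e-01) = 17.869879
iter 2: u=0.980924  f(a)=+1.098e-02  f'(a)=-6.919e-01  a ← 17.869879 − (+1.098e-02/-6.919e-01) = 17.885744
iter 3: u=0.980054  f(a)=+1.551e-05  f'(a)=-6.899e-01  a ← 17.885744 − (+1.551e-05/-6.899e-01) = 17.885766
iter 4: u=0.980053  f(a)=+3.106e-11  f'(a)=-6.899e-01  a ← 17.885766 − (+3.106e-11/-6.899e-01) = 17.885766
iter 5: u=0.980053  f(a)=+7.105e-15  f'(a)=-6.899e-01  a ← 17.885766 − (+7.105e-15/-6.899e-01) = 17.885766
converged: |Δa| < 1e-12 after 5 iterations
sag = a·(cosh(S/(2a)) − 1) = 17.885766·(cosh(0.980053) − 1) = 9.299604
T_max/T_min = cosh(S/(2a)) = 1.519944

a=17.886 sag=9.300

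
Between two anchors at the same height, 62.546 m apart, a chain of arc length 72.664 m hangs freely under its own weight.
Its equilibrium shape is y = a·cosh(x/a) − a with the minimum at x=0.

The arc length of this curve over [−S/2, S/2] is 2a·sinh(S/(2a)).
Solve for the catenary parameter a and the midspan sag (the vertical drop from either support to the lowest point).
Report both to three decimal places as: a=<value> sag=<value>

a=32.486 sag=16.252

seed: a₀ = √(S³/(24(L−S))) = √(62.546³/(24·10.118)) = 31.742882
iter 1: u=0.985197  f(a)=+5.025e-01  f'(a)=-7.016e-01  a ← 31.742882 − (+5.025e-01/-7.016e-01) = 32.459196
iter 2: u=0.963456  f(a)=+1.751e-02  f'(a)=-6.534e-01  a ← 32.459196 − (+1.751e-02/-6.534e-01) = 32.485999
iter 3: u=0.962661  f(a)=+2.297e-05  f'(a)=-6.517e-01  a ← 32.485999 − (+2.297e-05/-6.517e-01) = 32.486034
iter 4: u=0.962660  f(a)=+3.963e-11  f'(a)=-6.517e-01  a ← 32.486034 − (+3.963e-11/-6.517e-01) = 32.486034
iter 5: u=0.962660  f(a)=+1.421e-14  f'(a)=-6.517e-01  a ← 32.486034 − (+1.421e-14/-6.517e-01) = 32.486034
converged: |Δa| < 1e-12 after 5 iterations
sag = a·(cosh(S/(2a)) − 1) = 32.486034·(cosh(0.962660) − 1) = 16.251596
T_max/T_min = cosh(S/(2a)) = 1.500264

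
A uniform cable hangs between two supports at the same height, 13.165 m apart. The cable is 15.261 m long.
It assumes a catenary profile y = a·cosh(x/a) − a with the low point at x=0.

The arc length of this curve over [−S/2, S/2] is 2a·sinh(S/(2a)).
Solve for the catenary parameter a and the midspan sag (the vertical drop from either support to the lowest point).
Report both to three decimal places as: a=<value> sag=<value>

a=6.890 sag=3.391

seed: a₀ = √(S³/(24(L−S))) = √(13.165³/(24·2.096)) = 6.734883
iter 1: u=0.977374  f(a)=+1.024e-01  f'(a)=-6.840e-01  a ← 6.734883 − (+1.024e-01/-6.840e-01) = 6.884628
iter 2: u=0.956116  f(a)=+3.515e-03  f'(a)=-6.377e-01  a ← 6.884628 − (+3.515e-03/-6.377e-01) = 6.890140
iter 3: u=0.955351  f(a)=+4.468e-06  f'(a)=-6.361e-01  a ← 6.890140 − (+4.468e-06/-6.361e-01) = 6.890147
iter 4: u=0.955350  f(a)=+7.233e-12  f'(a)=-6.361e-01  a ← 6.890147 − (+7.233e-12/-6.361e-01) = 6.890147
iter 5: u=0.955350  f(a)=+5.329e-15  f'(a)=-6.361e-01  a ← 6.890147 − (+5.329e-15/-6.361e-01) = 6.890147
converged: |Δa| < 1e-12 after 5 iterations
sag = a·(cosh(S/(2a)) − 1) = 6.890147·(cosh(0.955350) − 1) = 3.390838
T_max/T_min = cosh(S/(2a)) = 1.492129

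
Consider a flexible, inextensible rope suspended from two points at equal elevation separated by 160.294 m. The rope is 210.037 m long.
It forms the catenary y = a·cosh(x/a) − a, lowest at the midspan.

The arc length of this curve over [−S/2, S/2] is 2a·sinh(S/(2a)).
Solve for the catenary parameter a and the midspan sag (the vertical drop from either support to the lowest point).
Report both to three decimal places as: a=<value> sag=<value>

seed: a₀ = √(S³/(24(L−S))) = √(160.294³/(24·49.743)) = 58.735990
iter 1: u=1.364530  f(a)=+4.842e+00  f'(a)=-2.031e+00  a ← 58.735990 − (+4.842e+00/-2.031e+00) = 61.120011
iter 2: u=1.311305  f(a)=+3.104e-01  f'(a)=-1.778e+00  a ← 61.120011 − (+3.104e-01/-1.778e+00) = 61.294569
iter 3: u=1.307571  f(a)=+1.469e-03  f'(a)=-1.761e+00  a ← 61.294569 − (+1.469e-03/-1.761e+00) = 61.295403
iter 4: u=1.307553  f(a)=+3.324e-08  f'(a)=-1.761e+00  a ← 61.295403 − (+3.324e-08/-1.761e+00) = 61.295403
iter 5: u=1.307553  f(a)=-5.684e-14  f'(a)=-1.761e+00  a ← 61.295403 − (-5.684e-14/-1.761e+00) = 61.295403
converged: |Δa| < 1e-12 after 5 iterations
sag = a·(cosh(S/(2a)) − 1) = 61.295403·(cosh(1.307553) − 1) = 60.302343
T_max/T_min = cosh(S/(2a)) = 1.983799

a=61.295 sag=60.302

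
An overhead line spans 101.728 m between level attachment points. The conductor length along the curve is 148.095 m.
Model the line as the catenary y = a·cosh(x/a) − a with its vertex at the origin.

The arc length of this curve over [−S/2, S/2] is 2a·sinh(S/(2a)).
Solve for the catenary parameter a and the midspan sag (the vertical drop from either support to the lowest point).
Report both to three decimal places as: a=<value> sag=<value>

a=32.673 sag=48.263

seed: a₀ = √(S³/(24(L−S))) = √(101.728³/(24·46.367)) = 30.757472
iter 1: u=1.653712  f(a)=+6.769e+00  f'(a)=-3.924e+00  a ← 30.757472 − (+6.769e+00/-3.924e+00) = 32.482386
iter 2: u=1.565895  f(a)=+6.112e-01  f'(a)=-3.245e+00  a ← 32.482386 − (+6.112e-01/-3.245e+00) = 32.670731
iter 3: u=1.556868  f(a)=+6.074e-03  f'(a)=-3.181e+00  a ← 32.670731 − (+6.074e-03/-3.181e+00) = 32.672640
iter 4: u=1.556777  f(a)=+6.132e-07  f'(a)=-3.180e+00  a ← 32.672640 − (+6.132e-07/-3.180e+00) = 32.672641
iter 5: u=1.556777  f(a)=+0.000e+00  f'(a)=-3.180e+00  a ← 32.672641 − (+0.000e+00/-3.180e+00) = 32.672641
converged: |Δa| < 1e-12 after 5 iterations
sag = a·(cosh(S/(2a)) − 1) = 32.672641·(cosh(1.556777) − 1) = 48.262727
T_max/T_min = cosh(S/(2a)) = 2.477160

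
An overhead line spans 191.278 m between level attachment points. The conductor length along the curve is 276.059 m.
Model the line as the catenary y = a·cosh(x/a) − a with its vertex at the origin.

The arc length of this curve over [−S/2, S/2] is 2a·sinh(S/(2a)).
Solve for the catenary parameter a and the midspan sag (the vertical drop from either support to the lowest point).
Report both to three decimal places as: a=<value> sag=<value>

a=62.206 sag=89.193

seed: a₀ = √(S³/(24(L−S))) = √(191.278³/(24·84.781)) = 58.646574
iter 1: u=1.630769  f(a)=+1.201e+01  f'(a)=-3.737e+00  a ← 58.646574 − (+1.201e+01/-3.737e+00) = 61.861598
iter 2: u=1.546016  f(a)=+1.059e+00  f'(a)=-3.105e+00  a ← 61.861598 − (+1.059e+00/-3.105e+00) = 62.202580
iter 3: u=1.537541  f(a)=+9.976e-03  f'(a)=-3.047e+00  a ← 62.202580 − (+9.976e-03/-3.047e+00) = 62.205855
iter 4: u=1.537460  f(a)=+9.042e-07  f'(a)=-3.046e+00  a ← 62.205855 − (+9.042e-07/-3.046e+00) = 62.205855
iter 5: u=1.537460  f(a)=-5.684e-14  f'(a)=-3.046e+00  a ← 62.205855 − (-5.684e-14/-3.046e+00) = 62.205855
converged: |Δa| < 1e-12 after 5 iterations
sag = a·(cosh(S/(2a)) − 1) = 62.205855·(cosh(1.537460) − 1) = 89.193324
T_max/T_min = cosh(S/(2a)) = 2.433841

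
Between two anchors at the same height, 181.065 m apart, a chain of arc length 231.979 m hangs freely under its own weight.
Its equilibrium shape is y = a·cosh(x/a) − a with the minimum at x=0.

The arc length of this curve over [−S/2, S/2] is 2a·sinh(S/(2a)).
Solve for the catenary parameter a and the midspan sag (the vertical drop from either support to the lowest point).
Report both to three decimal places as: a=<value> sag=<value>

seed: a₀ = √(S³/(24(L−S))) = √(181.065³/(24·50.914)) = 69.699158
iter 1: u=1.298904  f(a)=+4.472e+00  f'(a)=-1.723e+00  a ← 69.699158 − (+4.472e+00/-1.723e+00) = 72.294745
iter 2: u=1.252269  f(a)=+2.619e-01  f'(a)=-1.526e+00  a ← 72.294745 − (+2.619e-01/-1.526e+00) = 72.466348
iter 3: u=1.249304  f(a)=+1.022e-03  f'(a)=-1.514e+00  a ← 72.466348 − (+1.022e-03/-1.514e+00) = 72.467023
iter 4: u=1.249292  f(a)=+1.571e-08  f'(a)=-1.514e+00  a ← 72.467023 − (+1.571e-08/-1.514e+00) = 72.467023
iter 5: u=1.249292  f(a)=-2.842e-14  f'(a)=-1.514e+00  a ← 72.467023 − (-2.842e-14/-1.514e+00) = 72.467023
converged: |Δa| < 1e-12 after 5 iterations
sag = a·(cosh(S/(2a)) − 1) = 72.467023·(cosh(1.249292) − 1) = 64.299324
T_max/T_min = cosh(S/(2a)) = 1.887291

a=72.467 sag=64.299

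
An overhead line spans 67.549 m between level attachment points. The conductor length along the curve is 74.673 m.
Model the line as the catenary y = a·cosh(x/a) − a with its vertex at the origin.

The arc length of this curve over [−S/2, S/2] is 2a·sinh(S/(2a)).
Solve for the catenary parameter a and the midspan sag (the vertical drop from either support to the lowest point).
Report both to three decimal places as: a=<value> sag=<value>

a=43.114 sag=13.920

seed: a₀ = √(S³/(24(L−S))) = √(67.549³/(24·7.124)) = 42.458125
iter 1: u=0.795478  f(a)=+2.288e-01  f'(a)=-3.573e-01  a ← 42.458125 − (+2.288e-01/-3.573e-01) = 43.098554
iter 2: u=0.783657  f(a)=+5.280e-03  f'(a)=-3.410e-01  a ← 43.098554 − (+5.280e-03/-3.410e-01) = 43.114039
iter 3: u=0.783376  f(a)=+2.959e-06  f'(a)=-3.406e-01  a ← 43.114039 − (+2.959e-06/-3.406e-01) = 43.114048
iter 4: u=0.783376  f(a)=+9.237e-13  f'(a)=-3.406e-01  a ← 43.114048 − (+9.237e-13/-3.406e-01) = 43.114048
converged: |Δa| < 1e-12 after 4 iterations
sag = a·(cosh(S/(2a)) − 1) = 43.114048·(cosh(0.783376) − 1) = 13.919586
T_max/T_min = cosh(S/(2a)) = 1.322855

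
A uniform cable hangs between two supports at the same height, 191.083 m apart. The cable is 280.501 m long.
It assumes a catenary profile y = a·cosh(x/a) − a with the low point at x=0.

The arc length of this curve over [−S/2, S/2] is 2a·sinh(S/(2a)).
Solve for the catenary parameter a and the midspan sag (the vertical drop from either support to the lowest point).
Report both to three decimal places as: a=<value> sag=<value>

seed: a₀ = √(S³/(24(L−S))) = √(191.083³/(24·89.418)) = 57.018394
iter 1: u=1.675626  f(a)=+1.343e+01  f'(a)=-4.110e+00  a ← 57.018394 − (+1.343e+01/-4.110e+00) = 60.284900
iter 2: u=1.584833  f(a)=+1.240e+00  f'(a)=-3.383e+00  a ← 60.284900 − (+1.240e+00/-3.383e+00) = 60.651492
iter 3: u=1.575254  f(a)=+1.296e-02  f'(a)=-3.313e+00  a ← 60.651492 − (+1.296e-02/-3.313e+00) = 60.655405
iter 4: u=1.575152  f(a)=+1.448e-06  f'(a)=-3.312e+00  a ← 60.655405 − (+1.448e-06/-3.312e+00) = 60.655405
iter 5: u=1.575152  f(a)=+0.000e+00  f'(a)=-3.312e+00  a ← 60.655405 − (+0.000e+00/-3.312e+00) = 60.655405
converged: |Δa| < 1e-12 after 5 iterations
sag = a·(cosh(S/(2a)) − 1) = 60.655405·(cosh(1.575152) − 1) = 92.149310
T_max/T_min = cosh(S/(2a)) = 2.519227

a=60.655 sag=92.149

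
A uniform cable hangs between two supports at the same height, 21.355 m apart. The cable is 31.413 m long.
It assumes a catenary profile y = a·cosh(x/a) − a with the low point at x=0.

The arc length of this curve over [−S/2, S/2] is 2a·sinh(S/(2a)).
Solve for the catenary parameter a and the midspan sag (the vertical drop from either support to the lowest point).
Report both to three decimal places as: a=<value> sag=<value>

seed: a₀ = √(S³/(24(L−S))) = √(21.355³/(24·10.058)) = 6.351670
iter 1: u=1.681054  f(a)=+1.521e+00  f'(a)=-4.157e+00  a ← 6.351670 − (+1.521e+00/-4.157e+00) = 6.717451
iter 2: u=1.589517  f(a)=+1.413e-01  f'(a)=-3.418e+00  a ← 6.717451 − (+1.413e-01/-3.418e+00) = 6.758780
iter 3: u=1.579797  f(a)=+1.494e-03  f'(a)=-3.346e+00  a ← 6.758780 − (+1.494e-03/-3.346e+00) = 6.759226
iter 4: u=1.579693  f(a)=+1.712e-07  f'(a)=-3.345e+00  a ← 6.759226 − (+1.712e-07/-3.345e+00) = 6.759226
iter 5: u=1.579693  f(a)=+3.553e-15  f'(a)=-3.345e+00  a ← 6.759226 − (+3.553e-15/-3.345e+00) = 6.759226
converged: |Δa| < 1e-12 after 5 iterations
sag = a·(cosh(S/(2a)) − 1) = 6.759226·(cosh(1.579693) − 1) = 10.339934
T_max/T_min = cosh(S/(2a)) = 2.529751

a=6.759 sag=10.340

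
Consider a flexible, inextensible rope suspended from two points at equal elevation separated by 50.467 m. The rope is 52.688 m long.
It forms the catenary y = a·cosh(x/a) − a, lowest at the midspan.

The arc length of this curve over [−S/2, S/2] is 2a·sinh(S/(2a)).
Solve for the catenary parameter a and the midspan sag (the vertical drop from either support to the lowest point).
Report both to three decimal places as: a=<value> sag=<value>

seed: a₀ = √(S³/(24(L−S))) = √(50.467³/(24·2.221)) = 49.105635
iter 1: u=0.513862  f(a)=+2.951e-02  f'(a)=-9.287e-02  a ← 49.105635 − (+2.951e-02/-9.287e-02) = 49.423374
iter 2: u=0.510558  f(a)=+2.889e-04  f'(a)=-9.106e-02  a ← 49.423374 − (+2.889e-04/-9.106e-02) = 49.426547
iter 3: u=0.510525  f(a)=+2.829e-08  f'(a)=-9.104e-02  a ← 49.426547 − (+2.829e-08/-9.104e-02) = 49.426547
iter 4: u=0.510525  f(a)=+0.000e+00  f'(a)=-9.104e-02  a ← 49.426547 − (+0.000e+00/-9.104e-02) = 49.426547
converged: |Δa| < 1e-12 after 4 iterations
sag = a·(cosh(S/(2a)) − 1) = 49.426547·(cosh(0.510525) − 1) = 6.582291
T_max/T_min = cosh(S/(2a)) = 1.133173

a=49.427 sag=6.582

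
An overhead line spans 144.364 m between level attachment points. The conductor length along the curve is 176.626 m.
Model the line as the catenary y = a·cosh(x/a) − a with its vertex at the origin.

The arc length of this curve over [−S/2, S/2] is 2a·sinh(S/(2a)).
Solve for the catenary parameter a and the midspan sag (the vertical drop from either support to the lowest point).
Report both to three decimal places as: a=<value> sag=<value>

a=64.326 sag=44.931

seed: a₀ = √(S³/(24(L−S))) = √(144.364³/(24·32.262)) = 62.335737
iter 1: u=1.157955  f(a)=+2.233e+00  f'(a)=-1.181e+00  a ← 62.335737 − (+2.233e+00/-1.181e+00) = 64.227220
iter 2: u=1.123854  f(a)=+1.057e-01  f'(a)=-1.071e+00  a ← 64.227220 − (+1.057e-01/-1.071e+00) = 64.325861
iter 3: u=1.122130  f(a)=+2.627e-04  f'(a)=-1.066e+00  a ← 64.325861 − (+2.627e-04/-1.066e+00) = 64.326108
iter 4: u=1.122126  f(a)=+1.632e-09  f'(a)=-1.066e+00  a ← 64.326108 − (+1.632e-09/-1.066e+00) = 64.326108
iter 5: u=1.122126  f(a)=-2.842e-14  f'(a)=-1.066e+00  a ← 64.326108 − (-2.842e-14/-1.066e+00) = 64.326108
converged: |Δa| < 1e-12 after 5 iterations
sag = a·(cosh(S/(2a)) − 1) = 64.326108·(cosh(1.122126) − 1) = 44.930627
T_max/T_min = cosh(S/(2a)) = 1.698482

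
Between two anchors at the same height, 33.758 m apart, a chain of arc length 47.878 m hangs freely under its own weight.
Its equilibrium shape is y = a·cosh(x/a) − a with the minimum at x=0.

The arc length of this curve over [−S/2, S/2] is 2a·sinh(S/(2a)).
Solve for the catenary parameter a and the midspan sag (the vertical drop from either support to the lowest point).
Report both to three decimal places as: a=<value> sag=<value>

a=11.268 sag=15.190

seed: a₀ = √(S³/(24(L−S))) = √(33.758³/(24·14.120)) = 10.654721
iter 1: u=1.584180  f(a)=+1.881e+00  f'(a)=-3.378e+00  a ← 10.654721 − (+1.881e+00/-3.378e+00) = 11.211673
iter 2: u=1.505484  f(a)=+1.576e-01  f'(a)=-2.834e+00  a ← 11.211673 − (+1.576e-01/-2.834e+00) = 11.267283
iter 3: u=1.498054  f(a)=+1.329e-03  f'(a)=-2.786e+00  a ← 11.267283 − (+1.329e-03/-2.786e+00) = 11.267760
iter 4: u=1.497991  f(a)=+9.627e-08  f'(a)=-2.786e+00  a ← 11.267760 − (+9.627e-08/-2.786e+00) = 11.267760
iter 5: u=1.497991  f(a)=+7.105e-15  f'(a)=-2.786e+00  a ← 11.267760 − (+7.105e-15/-2.786e+00) = 11.267760
converged: |Δa| < 1e-12 after 5 iterations
sag = a·(cosh(S/(2a)) − 1) = 11.267760·(cosh(1.497991) − 1) = 15.190474
T_max/T_min = cosh(S/(2a)) = 2.348136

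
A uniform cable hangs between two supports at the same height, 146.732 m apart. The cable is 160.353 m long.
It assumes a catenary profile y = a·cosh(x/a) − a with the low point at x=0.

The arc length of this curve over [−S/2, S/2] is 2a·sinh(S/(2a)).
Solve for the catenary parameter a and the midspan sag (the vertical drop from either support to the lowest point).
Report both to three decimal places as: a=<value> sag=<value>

a=99.646 sag=28.251

seed: a₀ = √(S³/(24(L−S))) = √(146.732³/(24·13.621)) = 98.305347
iter 1: u=0.746307  f(a)=+3.844e-01  f'(a)=-2.929e-01  a ← 98.305347 − (+3.844e-01/-2.929e-01) = 99.617904
iter 2: u=0.736474  f(a)=+7.834e-03  f'(a)=-2.810e-01  a ← 99.617904 − (+7.834e-03/-2.810e-01) = 99.645781
iter 3: u=0.736268  f(a)=+3.404e-06  f'(a)=-2.808e-01  a ← 99.645781 − (+3.404e-06/-2.808e-01) = 99.645793
iter 4: u=0.736268  f(a)=+6.537e-13  f'(a)=-2.808e-01  a ← 99.645793 − (+6.537e-13/-2.808e-01) = 99.645793
converged: |Δa| < 1e-12 after 4 iterations
sag = a·(cosh(S/(2a)) − 1) = 99.645793·(cosh(0.736268) − 1) = 28.250865
T_max/T_min = cosh(S/(2a)) = 1.283513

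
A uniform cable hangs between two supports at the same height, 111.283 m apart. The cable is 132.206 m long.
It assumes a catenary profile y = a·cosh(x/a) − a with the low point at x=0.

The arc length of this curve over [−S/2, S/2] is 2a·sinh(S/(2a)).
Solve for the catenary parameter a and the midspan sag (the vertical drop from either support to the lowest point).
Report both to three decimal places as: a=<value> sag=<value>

seed: a₀ = √(S³/(24(L−S))) = √(111.283³/(24·20.923)) = 52.387255
iter 1: u=1.062119  f(a)=+1.212e+00  f'(a)=-8.926e-01  a ← 52.387255 − (+1.212e+00/-8.926e-01) = 53.745488
iter 2: u=1.035278  f(a)=+4.875e-02  f'(a)=-8.221e-01  a ← 53.745488 − (+4.875e-02/-8.221e-01) = 53.804785
iter 3: u=1.034137  f(a)=+8.614e-05  f'(a)=-8.192e-01  a ← 53.804785 − (+8.614e-05/-8.192e-01) = 53.804890
iter 4: u=1.034135  f(a)=+2.700e-10  f'(a)=-8.192e-01  a ← 53.804890 − (+2.700e-10/-8.192e-01) = 53.804890
iter 5: u=1.034135  f(a)=+0.000e+00  f'(a)=-8.192e-01  a ← 53.804890 − (+0.000e+00/-8.192e-01) = 53.804890
converged: |Δa| < 1e-12 after 5 iterations
sag = a·(cosh(S/(2a)) − 1) = 53.804890·(cosh(1.034135) − 1) = 31.427573
T_max/T_min = cosh(S/(2a)) = 1.584103

a=53.805 sag=31.428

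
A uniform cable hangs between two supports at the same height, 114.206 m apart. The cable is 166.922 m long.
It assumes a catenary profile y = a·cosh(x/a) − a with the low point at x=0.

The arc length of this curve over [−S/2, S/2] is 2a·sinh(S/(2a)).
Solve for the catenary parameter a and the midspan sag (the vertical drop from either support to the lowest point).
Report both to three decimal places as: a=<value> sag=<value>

seed: a₀ = √(S³/(24(L−S))) = √(114.206³/(24·52.716)) = 34.312830
iter 1: u=1.664188  f(a)=+7.800e+00  f'(a)=-4.012e+00  a ← 34.312830 − (+7.800e+00/-4.012e+00) = 36.256926
iter 2: u=1.574954  f(a)=+7.120e-01  f'(a)=-3.310e+00  a ← 36.256926 − (+7.120e-01/-3.310e+00) = 36.472015
iter 3: u=1.565666  f(a)=+7.249e-03  f'(a)=-3.243e+00  a ← 36.472015 − (+7.249e-03/-3.243e+00) = 36.474250
iter 4: u=1.565570  f(a)=+7.683e-07  f'(a)=-3.243e+00  a ← 36.474250 − (+7.683e-07/-3.243e+00) = 36.474251
iter 5: u=1.565570  f(a)=+2.842e-14  f'(a)=-3.243e+00  a ← 36.474251 − (+2.842e-14/-3.243e+00) = 36.474251
converged: |Δa| < 1e-12 after 5 iterations
sag = a·(cosh(S/(2a)) − 1) = 36.474251·(cosh(1.565570) − 1) = 54.608731
T_max/T_min = cosh(S/(2a)) = 2.497186

a=36.474 sag=54.609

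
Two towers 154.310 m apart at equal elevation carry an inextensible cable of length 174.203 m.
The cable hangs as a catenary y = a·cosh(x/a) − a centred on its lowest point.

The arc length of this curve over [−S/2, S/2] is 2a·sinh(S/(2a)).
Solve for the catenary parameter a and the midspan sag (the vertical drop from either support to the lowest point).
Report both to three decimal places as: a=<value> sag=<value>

seed: a₀ = √(S³/(24(L−S))) = √(154.310³/(24·19.893)) = 87.727417
iter 1: u=0.879486  f(a)=+7.837e-01  f'(a)=-4.896e-01  a ← 87.727417 − (+7.837e-01/-4.896e-01) = 89.328131
iter 2: u=0.863726  f(a)=+2.196e-02  f'(a)=-4.625e-01  a ← 89.328131 − (+2.196e-02/-4.625e-01) = 89.375622
iter 3: u=0.863267  f(a)=+1.835e-05  f'(a)=-4.617e-01  a ← 89.375622 − (+1.835e-05/-4.617e-01) = 89.375661
iter 4: u=0.863266  f(a)=+1.285e-11  f'(a)=-4.617e-01  a ← 89.375661 − (+1.285e-11/-4.617e-01) = 89.375661
converged: |Δa| < 1e-12 after 4 iterations
sag = a·(cosh(S/(2a)) − 1) = 89.375661·(cosh(0.863266) − 1) = 35.422897
T_max/T_min = cosh(S/(2a)) = 1.396337

a=89.376 sag=35.423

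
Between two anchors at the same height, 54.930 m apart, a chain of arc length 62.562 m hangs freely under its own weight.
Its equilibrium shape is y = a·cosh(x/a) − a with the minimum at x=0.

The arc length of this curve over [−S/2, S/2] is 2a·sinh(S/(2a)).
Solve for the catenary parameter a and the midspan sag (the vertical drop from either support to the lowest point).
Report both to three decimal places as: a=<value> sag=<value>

seed: a₀ = √(S³/(24(L−S))) = √(54.930³/(24·7.632)) = 30.080815
iter 1: u=0.913040  f(a)=+3.245e-01  f'(a)=-5.510e-01  a ← 30.080815 − (+3.245e-01/-5.510e-01) = 30.669740
iter 2: u=0.895508  f(a)=+9.775e-03  f'(a)=-5.183e-01  a ← 30.669740 − (+9.775e-03/-5.183e-01) = 30.688601
iter 3: u=0.894958  f(a)=+9.480e-06  f'(a)=-5.173e-01  a ← 30.688601 − (+9.480e-06/-5.173e-01) = 30.688619
iter 4: u=0.894957  f(a)=+8.924e-12  f'(a)=-5.173e-01  a ← 30.688619 − (+8.924e-12/-5.173e-01) = 30.688619
converged: |Δa| < 1e-12 after 4 iterations
sag = a·(cosh(S/(2a)) − 1) = 30.688619·(cosh(0.894957) − 1) = 13.132521
T_max/T_min = cosh(S/(2a)) = 1.427928

a=30.689 sag=13.133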